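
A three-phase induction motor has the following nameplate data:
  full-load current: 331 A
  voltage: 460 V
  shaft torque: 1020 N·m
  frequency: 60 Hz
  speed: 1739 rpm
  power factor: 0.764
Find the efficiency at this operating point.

ω = 2π × 1739/60 = 182.1 rad/s; P_out = τω = 1020 × 182.1 = 185742 W
P_in = √3·V_L·I_L·cosφ = 1.732 × 460 × 331 × 0.764 = 201478 W
η = P_out / P_in = 185742 / 201478 = 0.922 = 92.2%

92.2 %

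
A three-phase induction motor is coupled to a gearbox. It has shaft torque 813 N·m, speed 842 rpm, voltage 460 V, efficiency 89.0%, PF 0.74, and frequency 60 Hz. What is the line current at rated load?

ω = 2π×842/60 = 88.17 rad/s; P_out = τω = 813 × 88.17 = 71682 W
P_in = P_out / η = 71682 / 0.890 = 80542 W
I_L = P_in / (√3·V_L·cosφ) = 80542 / (1.732 × 460 × 0.74) = 137 A

137 A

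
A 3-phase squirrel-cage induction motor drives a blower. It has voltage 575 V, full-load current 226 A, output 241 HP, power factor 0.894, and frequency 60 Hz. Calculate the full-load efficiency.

P_out = 241 × 746 = 179786 W
P_in = √3·V_L·I_L·cosφ = 1.732 × 575 × 226 × 0.894 = 201216 W
η = P_out / P_in = 179786 / 201216 = 0.893 = 89.3%

89.3 %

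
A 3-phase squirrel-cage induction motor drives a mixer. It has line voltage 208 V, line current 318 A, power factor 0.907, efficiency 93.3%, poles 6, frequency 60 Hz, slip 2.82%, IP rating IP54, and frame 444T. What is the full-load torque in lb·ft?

P_in = √3·V·I·cosφ = 1.732 × 208 × 318 × 0.907 = 103907 W
P_out = η·P_in = 0.933 × 103907 = 96945 W
n_s = 120×60/6 = 1200 rpm; n = 1200×(1−0.0282) = 1166 rpm
ω = 2π×1166/60 = 122.1 rad/s
τ = P_out/ω = 96945/122.1 = 794 N·m
In lb·ft: 794/1.356 = 586 lb·ft

586 lb·ft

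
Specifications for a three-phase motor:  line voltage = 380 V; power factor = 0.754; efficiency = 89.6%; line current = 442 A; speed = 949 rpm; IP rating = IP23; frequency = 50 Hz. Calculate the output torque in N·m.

1980 N·m

P_in = √3·V·I·cosφ = 1.732 × 380 × 442 × 0.754 = 219344 W
P_out = η·P_in = 0.896 × 219344 = 196532 W
n = 949 rpm
ω = 2π×949/60 = 99.38 rad/s
τ = P_out/ω = 196532/99.38 = 1980 N·m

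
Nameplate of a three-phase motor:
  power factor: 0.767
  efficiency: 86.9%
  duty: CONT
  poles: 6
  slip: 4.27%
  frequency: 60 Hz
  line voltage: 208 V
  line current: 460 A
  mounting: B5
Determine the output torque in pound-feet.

677 lb·ft

P_in = √3·V·I·cosφ = 1.732 × 208 × 460 × 0.767 = 127106 W
P_out = η·P_in = 0.869 × 127106 = 110455 W
n_s = 120×60/6 = 1200 rpm; n = 1200×(1−0.0427) = 1149 rpm
ω = 2π×1149/60 = 120.3 rad/s
τ = P_out/ω = 110455/120.3 = 918.2 N·m
In lb·ft: 918.2/1.356 = 677 lb·ft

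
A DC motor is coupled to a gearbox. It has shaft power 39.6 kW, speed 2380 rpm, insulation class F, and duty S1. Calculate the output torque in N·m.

ω = 2π × 2380/60 = 249.2 rad/s
τ = P/ω = 39600/249.2 = 159 N·m

159 N·m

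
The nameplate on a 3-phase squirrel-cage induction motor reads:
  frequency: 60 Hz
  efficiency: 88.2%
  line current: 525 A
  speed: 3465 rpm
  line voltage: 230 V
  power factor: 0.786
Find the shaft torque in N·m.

P_in = √3·V·I·cosφ = 1.732 × 230 × 525 × 0.786 = 164383 W
P_out = η·P_in = 0.882 × 164383 = 144986 W
n = 3465 rpm
ω = 2π×3465/60 = 362.9 rad/s
τ = P_out/ω = 144986/362.9 = 400 N·m

400 N·m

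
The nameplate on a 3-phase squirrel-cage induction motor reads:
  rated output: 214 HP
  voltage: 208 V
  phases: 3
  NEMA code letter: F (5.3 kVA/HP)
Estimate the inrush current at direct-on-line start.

3150 A

S_LR = 5.3 × 214 = 1134.2 kVA
I_LR = S_LR/(√3·V_L) = 1134200/(1.732×208) = 3150 A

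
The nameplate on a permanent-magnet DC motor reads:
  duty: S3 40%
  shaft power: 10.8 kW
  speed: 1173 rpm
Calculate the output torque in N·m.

87.9 N·m

ω = 2π × 1173/60 = 122.8 rad/s
τ = P/ω = 10800/122.8 = 87.9 N·m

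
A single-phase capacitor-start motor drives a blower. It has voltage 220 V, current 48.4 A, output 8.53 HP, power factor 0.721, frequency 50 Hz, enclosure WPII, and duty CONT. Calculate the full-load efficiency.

P_out = 8.53 × 746 = 6363 W
P_in = V·I·cosφ = 220 × 48.4 × 0.721 = 7677 W
η = P_out / P_in = 6363 / 7677 = 0.829 = 82.9%

82.9 %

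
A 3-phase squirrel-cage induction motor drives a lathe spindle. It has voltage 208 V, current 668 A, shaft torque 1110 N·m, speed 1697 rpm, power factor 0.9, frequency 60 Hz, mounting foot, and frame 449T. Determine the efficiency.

91.1 %

ω = 2π × 1697/60 = 177.7 rad/s; P_out = τω = 1110 × 177.7 = 197247 W
P_in = √3·V_L·I_L·cosφ = 1.732 × 208 × 668 × 0.9 = 216586 W
η = P_out / P_in = 197247 / 216586 = 0.911 = 91.1%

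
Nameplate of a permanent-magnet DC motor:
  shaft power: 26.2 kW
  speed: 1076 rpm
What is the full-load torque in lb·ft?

171 lb·ft

ω = 2π × 1076/60 = 112.7 rad/s
τ = P/ω = 26200/112.7 = 232.5 N·m
In lb·ft: 232.5/1.356 = 171 lb·ft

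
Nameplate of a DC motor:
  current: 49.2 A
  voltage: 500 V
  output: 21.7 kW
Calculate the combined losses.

P_in = V·I = 500×49.2 = 24600 W
P_out = 21700 W
Losses = P_in − P_out = 24600 − 21700 = 2900 W

2.9 kW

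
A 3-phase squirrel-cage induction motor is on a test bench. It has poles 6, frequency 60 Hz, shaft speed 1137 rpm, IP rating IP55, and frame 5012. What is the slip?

n_s = 120f/p = 120×60/6 = 1200 rpm
s = (n_s − n)/n_s = (1200 − 1137)/1200 = 0.0525

5.25 %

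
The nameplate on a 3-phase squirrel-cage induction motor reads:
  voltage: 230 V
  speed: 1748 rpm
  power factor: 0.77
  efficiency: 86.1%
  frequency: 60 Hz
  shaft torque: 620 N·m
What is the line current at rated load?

ω = 2π×1748/60 = 183.1 rad/s; P_out = τω = 620 × 183.1 = 113522 W
P_in = P_out / η = 113522 / 0.861 = 131849 W
I_L = P_in / (√3·V_L·cosφ) = 131849 / (1.732 × 230 × 0.77) = 430 A

430 A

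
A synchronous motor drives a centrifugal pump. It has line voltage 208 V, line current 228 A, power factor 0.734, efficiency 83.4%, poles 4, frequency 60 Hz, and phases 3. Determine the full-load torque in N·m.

267 N·m

P_in = √3·V·I·cosφ = 1.732 × 208 × 228 × 0.734 = 60290 W
P_out = η·P_in = 0.834 × 60290 = 50282 W
n = n_s = 120×60/4 = 1800 rpm (synchronous)
ω = 2π×1800/60 = 188.5 rad/s
τ = P_out/ω = 50282/188.5 = 267 N·m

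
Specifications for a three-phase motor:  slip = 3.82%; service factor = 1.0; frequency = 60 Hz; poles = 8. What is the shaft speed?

n_s = 120f/p = 120×60/8 = 900 rpm
n = n_s(1 − s) = 900 × (1 − 0.0382) = 866 rpm

866 rpm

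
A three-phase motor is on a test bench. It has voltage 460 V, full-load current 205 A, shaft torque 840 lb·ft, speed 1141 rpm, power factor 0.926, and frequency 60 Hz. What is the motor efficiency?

τ = 840 lb·ft × 1.356 = 1139 N·m
ω = 2π × 1141/60 = 119.5 rad/s; P_out = τω = 1139 × 119.5 = 136111 W
P_in = √3·V_L·I_L·cosφ = 1.732 × 460 × 205 × 0.926 = 151241 W
η = P_out / P_in = 136111 / 151241 = 0.900 = 90.0%

90.0 %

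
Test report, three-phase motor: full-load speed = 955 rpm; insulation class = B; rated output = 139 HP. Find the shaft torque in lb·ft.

765 lb·ft

P_out = 139 × 746 = 103694 W
ω = 2π × 955/60 = 100 rad/s
τ = P_out/ω = 103694/100 = 1037 N·m
In lb·ft: 1037/1.356 = 765 lb·ft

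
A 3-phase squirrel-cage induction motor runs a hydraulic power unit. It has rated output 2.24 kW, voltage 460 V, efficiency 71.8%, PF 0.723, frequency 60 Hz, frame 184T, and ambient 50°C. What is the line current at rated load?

5.42 A

P_out = 2.24 kW = 2240 W
P_in = P_out / η = 2240 / 0.718 = 3120 W
I_L = P_in / (√3·V_L·cosφ) = 3120 / (1.732 × 460 × 0.723) = 5.42 A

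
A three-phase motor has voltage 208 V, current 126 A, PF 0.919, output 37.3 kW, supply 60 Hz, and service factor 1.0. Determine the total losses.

4.42 kW

P_in = √3·V·I·cosφ = 1.732×208×126×0.919 = 41715 W
P_out = 37300 W
Losses = P_in − P_out = 41715 − 37300 = 4415 W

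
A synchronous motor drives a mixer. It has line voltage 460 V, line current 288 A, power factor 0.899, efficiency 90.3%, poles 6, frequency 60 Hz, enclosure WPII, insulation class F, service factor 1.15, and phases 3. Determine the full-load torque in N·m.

1480 N·m

P_in = √3·V·I·cosφ = 1.732 × 460 × 288 × 0.899 = 206280 W
P_out = η·P_in = 0.903 × 206280 = 186271 W
n = n_s = 120×60/6 = 1200 rpm (synchronous)
ω = 2π×1200/60 = 125.7 rad/s
τ = P_out/ω = 186271/125.7 = 1480 N·m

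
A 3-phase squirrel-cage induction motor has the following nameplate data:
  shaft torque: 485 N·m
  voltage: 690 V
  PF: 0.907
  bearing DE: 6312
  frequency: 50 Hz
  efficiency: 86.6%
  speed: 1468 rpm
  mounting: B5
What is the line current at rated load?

79.4 A

ω = 2π×1468/60 = 153.7 rad/s; P_out = τω = 485 × 153.7 = 74545 W
P_in = P_out / η = 74545 / 0.866 = 86080 W
I_L = P_in / (√3·V_L·cosφ) = 86080 / (1.732 × 690 × 0.907) = 79.4 A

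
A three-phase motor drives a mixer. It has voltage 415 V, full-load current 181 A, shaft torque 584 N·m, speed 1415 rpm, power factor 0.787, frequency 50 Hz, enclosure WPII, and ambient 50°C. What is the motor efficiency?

ω = 2π × 1415/60 = 148.2 rad/s; P_out = τω = 584 × 148.2 = 86549 W
P_in = √3·V_L·I_L·cosφ = 1.732 × 415 × 181 × 0.787 = 102388 W
η = P_out / P_in = 86549 / 102388 = 0.845 = 84.5%

84.5 %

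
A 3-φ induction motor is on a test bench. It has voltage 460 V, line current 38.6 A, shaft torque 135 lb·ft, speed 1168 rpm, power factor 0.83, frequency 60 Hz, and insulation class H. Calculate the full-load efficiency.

τ = 135 lb·ft × 1.356 = 183.1 N·m
ω = 2π × 1168/60 = 122.3 rad/s; P_out = τω = 183.1 × 122.3 = 22393 W
P_in = √3·V_L·I_L·cosφ = 1.732 × 460 × 38.6 × 0.83 = 25525 W
η = P_out / P_in = 22393 / 25525 = 0.877 = 87.7%

87.7 %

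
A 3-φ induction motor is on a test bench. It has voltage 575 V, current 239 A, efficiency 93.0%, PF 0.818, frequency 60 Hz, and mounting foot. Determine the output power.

P_in = √3·V·I·cosφ = 1.732 × 575 × 239 × 0.818 = 194700 W
P_out = η·P_in = 0.93 × 194700 = 181071 W

181 kW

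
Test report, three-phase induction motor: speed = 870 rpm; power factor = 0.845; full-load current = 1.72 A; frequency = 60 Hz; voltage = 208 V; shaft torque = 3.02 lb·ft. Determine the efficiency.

71.2 %

τ = 3.02 lb·ft × 1.356 = 4.095 N·m
ω = 2π × 870/60 = 91.11 rad/s; P_out = τω = 4.095 × 91.11 = 373 W
P_in = √3·V_L·I_L·cosφ = 1.732 × 208 × 1.72 × 0.845 = 524 W
η = P_out / P_in = 373 / 524 = 0.712 = 71.2%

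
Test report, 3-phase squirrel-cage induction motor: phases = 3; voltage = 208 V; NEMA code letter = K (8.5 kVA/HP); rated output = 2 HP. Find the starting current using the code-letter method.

S_LR = 8.5 × 2 = 17 kVA
I_LR = S_LR/(√3·V_L) = 17000/(1.732×208) = 47.2 A

47.2 A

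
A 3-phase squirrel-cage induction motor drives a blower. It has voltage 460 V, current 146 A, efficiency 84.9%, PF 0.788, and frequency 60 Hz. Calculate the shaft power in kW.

77.8 kW

P_in = √3·V·I·cosφ = 1.732 × 460 × 146 × 0.788 = 91661 W
P_out = η·P_in = 0.849 × 91661 = 77820 W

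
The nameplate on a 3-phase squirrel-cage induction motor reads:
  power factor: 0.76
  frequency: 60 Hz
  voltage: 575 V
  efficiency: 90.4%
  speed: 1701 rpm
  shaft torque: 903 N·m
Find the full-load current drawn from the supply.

ω = 2π×1701/60 = 178.1 rad/s; P_out = τω = 903 × 178.1 = 160824 W
P_in = P_out / η = 160824 / 0.904 = 177903 W
I_L = P_in / (√3·V_L·cosφ) = 177903 / (1.732 × 575 × 0.76) = 235 A

235 A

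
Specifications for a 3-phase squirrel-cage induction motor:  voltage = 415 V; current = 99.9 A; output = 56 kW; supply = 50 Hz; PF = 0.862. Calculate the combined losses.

P_in = √3·V·I·cosφ = 1.732×415×99.9×0.862 = 61897 W
P_out = 56000 W
Losses = P_in − P_out = 61897 − 56000 = 5897 W

5.9 kW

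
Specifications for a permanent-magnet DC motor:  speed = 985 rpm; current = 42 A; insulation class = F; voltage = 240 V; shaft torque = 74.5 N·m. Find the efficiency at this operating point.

76.2 %

ω = 2π × 985/60 = 103.1 rad/s; P_out = τω = 74.5 × 103.1 = 7681 W
P_in = V·I = 240 × 42 = 10080 W
η = P_out / P_in = 7681 / 10080 = 0.762 = 76.2%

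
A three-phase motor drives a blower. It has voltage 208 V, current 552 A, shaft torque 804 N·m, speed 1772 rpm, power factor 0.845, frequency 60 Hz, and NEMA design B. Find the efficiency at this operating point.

88.8 %

ω = 2π × 1772/60 = 185.6 rad/s; P_out = τω = 804 × 185.6 = 149222 W
P_in = √3·V_L·I_L·cosφ = 1.732 × 208 × 552 × 0.845 = 168038 W
η = P_out / P_in = 149222 / 168038 = 0.888 = 88.8%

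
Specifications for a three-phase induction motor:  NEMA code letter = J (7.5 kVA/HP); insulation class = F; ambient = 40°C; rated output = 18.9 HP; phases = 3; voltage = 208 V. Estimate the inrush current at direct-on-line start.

393 A

S_LR = 7.5 × 18.9 = 141.75 kVA
I_LR = S_LR/(√3·V_L) = 141750/(1.732×208) = 393 A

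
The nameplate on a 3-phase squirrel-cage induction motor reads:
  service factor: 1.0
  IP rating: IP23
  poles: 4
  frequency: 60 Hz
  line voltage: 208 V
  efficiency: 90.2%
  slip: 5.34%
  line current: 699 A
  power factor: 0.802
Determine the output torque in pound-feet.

P_in = √3·V·I·cosφ = 1.732 × 208 × 699 × 0.802 = 201959 W
P_out = η·P_in = 0.902 × 201959 = 182167 W
n_s = 120×60/4 = 1800 rpm; n = 1800×(1−0.0534) = 1704 rpm
ω = 2π×1704/60 = 178.4 rad/s
τ = P_out/ω = 182167/178.4 = 1021 N·m
In lb·ft: 1021/1.356 = 753 lb·ft

753 lb·ft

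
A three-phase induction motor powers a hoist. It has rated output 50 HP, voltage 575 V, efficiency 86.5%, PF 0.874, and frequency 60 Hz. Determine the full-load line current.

49.5 A

P_out = 50 × 746 = 37300 W
P_in = P_out / η = 37300 / 0.865 = 43121 W
I_L = P_in / (√3·V_L·cosφ) = 43121 / (1.732 × 575 × 0.874) = 49.5 A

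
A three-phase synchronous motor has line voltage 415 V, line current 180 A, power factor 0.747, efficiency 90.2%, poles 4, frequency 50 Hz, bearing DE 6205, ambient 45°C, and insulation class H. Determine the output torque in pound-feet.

P_in = √3·V·I·cosφ = 1.732 × 415 × 180 × 0.747 = 96647 W
P_out = η·P_in = 0.902 × 96647 = 87176 W
n = n_s = 120×50/4 = 1500 rpm (synchronous)
ω = 2π×1500/60 = 157.1 rad/s
τ = P_out/ω = 87176/157.1 = 554.9 N·m
In lb·ft: 554.9/1.356 = 409 lb·ft

409 lb·ft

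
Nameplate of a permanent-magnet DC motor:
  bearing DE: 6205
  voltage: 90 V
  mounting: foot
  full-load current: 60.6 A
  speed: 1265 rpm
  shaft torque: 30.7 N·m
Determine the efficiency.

ω = 2π × 1265/60 = 132.5 rad/s; P_out = τω = 30.7 × 132.5 = 4068 W
P_in = V·I = 90 × 60.6 = 5454 W
η = P_out / P_in = 4068 / 5454 = 0.746 = 74.6%

74.6 %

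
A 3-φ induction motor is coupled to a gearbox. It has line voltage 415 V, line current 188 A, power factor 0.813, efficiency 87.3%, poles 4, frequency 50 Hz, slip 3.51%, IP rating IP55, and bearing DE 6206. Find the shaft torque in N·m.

633 N·m

P_in = √3·V·I·cosφ = 1.732 × 415 × 188 × 0.813 = 109861 W
P_out = η·P_in = 0.873 × 109861 = 95909 W
n_s = 120×50/4 = 1500 rpm; n = 1500×(1−0.0351) = 1447 rpm
ω = 2π×1447/60 = 151.5 rad/s
τ = P_out/ω = 95909/151.5 = 633 N·m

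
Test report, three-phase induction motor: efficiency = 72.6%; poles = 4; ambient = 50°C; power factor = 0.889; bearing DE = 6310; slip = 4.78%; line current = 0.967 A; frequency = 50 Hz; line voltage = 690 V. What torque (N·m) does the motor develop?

4.99 N·m

P_in = √3·V·I·cosφ = 1.732 × 690 × 0.967 × 0.889 = 1027 W
P_out = η·P_in = 0.726 × 1027 = 746 W
n_s = 120×50/4 = 1500 rpm; n = 1500×(1−0.0478) = 1428 rpm
ω = 2π×1428/60 = 149.5 rad/s
τ = P_out/ω = 746/149.5 = 4.99 N·m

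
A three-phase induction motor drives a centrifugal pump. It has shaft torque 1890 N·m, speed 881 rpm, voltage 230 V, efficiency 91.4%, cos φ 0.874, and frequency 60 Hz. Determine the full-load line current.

548 A

ω = 2π×881/60 = 92.26 rad/s; P_out = τω = 1890 × 92.26 = 174371 W
P_in = P_out / η = 174371 / 0.914 = 190778 W
I_L = P_in / (√3·V_L·cosφ) = 190778 / (1.732 × 230 × 0.874) = 548 A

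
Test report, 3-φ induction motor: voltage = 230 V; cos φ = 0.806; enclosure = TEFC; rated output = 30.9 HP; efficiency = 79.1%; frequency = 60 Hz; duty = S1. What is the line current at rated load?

90.8 A

P_out = 30.9 × 746 = 23051 W
P_in = P_out / η = 23051 / 0.791 = 29142 W
I_L = P_in / (√3·V_L·cosφ) = 29142 / (1.732 × 230 × 0.806) = 90.8 A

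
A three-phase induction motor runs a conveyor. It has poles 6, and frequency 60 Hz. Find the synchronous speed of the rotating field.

1200 rpm

n_s = 120f/p = 120×60/6 = 1200 rpm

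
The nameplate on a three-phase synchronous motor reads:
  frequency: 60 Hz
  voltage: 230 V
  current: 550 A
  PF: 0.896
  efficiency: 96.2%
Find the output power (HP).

253 HP

P_in = √3·V·I·cosφ = 1.732 × 230 × 550 × 0.896 = 196312 W
P_out = η·P_in = 0.962 × 196312 = 188852 W
= 188852/746 = 253 HP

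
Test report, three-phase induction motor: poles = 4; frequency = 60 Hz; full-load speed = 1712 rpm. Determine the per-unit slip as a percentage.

4.89 %

n_s = 120f/p = 120×60/4 = 1800 rpm
s = (n_s − n)/n_s = (1800 − 1712)/1800 = 0.0489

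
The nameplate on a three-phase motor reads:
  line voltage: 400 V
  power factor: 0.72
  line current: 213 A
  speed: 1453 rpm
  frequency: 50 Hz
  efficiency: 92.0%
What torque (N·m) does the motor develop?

P_in = √3·V·I·cosφ = 1.732 × 400 × 213 × 0.72 = 106248 W
P_out = η·P_in = 0.92 × 106248 = 97748 W
n = 1453 rpm
ω = 2π×1453/60 = 152.2 rad/s
τ = P_out/ω = 97748/152.2 = 642 N·m

642 N·m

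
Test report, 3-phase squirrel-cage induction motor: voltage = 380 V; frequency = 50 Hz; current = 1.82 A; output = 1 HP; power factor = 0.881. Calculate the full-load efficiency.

P_out = 1 × 746 = 746 W
P_in = √3·V_L·I_L·cosφ = 1.732 × 380 × 1.82 × 0.881 = 1055 W
η = P_out / P_in = 746 / 1055 = 0.707 = 70.7%

70.7 %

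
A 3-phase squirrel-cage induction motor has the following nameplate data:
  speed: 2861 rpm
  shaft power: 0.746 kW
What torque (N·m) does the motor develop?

ω = 2π × 2861/60 = 299.6 rad/s
τ = P/ω = 746/299.6 = 2.49 N·m

2.49 N·m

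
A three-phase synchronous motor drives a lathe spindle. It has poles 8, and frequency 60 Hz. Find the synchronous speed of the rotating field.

n_s = 120f/p = 120×60/8 = 900 rpm

900 rpm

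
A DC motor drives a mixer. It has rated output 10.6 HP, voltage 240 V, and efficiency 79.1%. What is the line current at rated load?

P_out = 10.6 × 746 = 7908 W
P_in = P_out / η = 7908 / 0.791 = 9997 W
I = P_in / V = 9997 / 240 = 41.7 A

41.7 A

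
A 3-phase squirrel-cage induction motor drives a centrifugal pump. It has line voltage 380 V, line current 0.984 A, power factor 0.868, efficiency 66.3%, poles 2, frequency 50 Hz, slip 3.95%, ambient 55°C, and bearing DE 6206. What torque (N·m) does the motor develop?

P_in = √3·V·I·cosφ = 1.732 × 380 × 0.984 × 0.868 = 562 W
P_out = η·P_in = 0.663 × 562 = 373 W
n_s = 120×50/2 = 3000 rpm; n = 3000×(1−0.0395) = 2882 rpm
ω = 2π×2882/60 = 301.8 rad/s
τ = P_out/ω = 373/301.8 = 1.24 N·m

1.24 N·m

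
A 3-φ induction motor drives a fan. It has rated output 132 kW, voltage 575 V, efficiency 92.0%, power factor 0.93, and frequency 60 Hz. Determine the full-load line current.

155 A

P_out = 132 kW = 132000 W
P_in = P_out / η = 132000 / 0.920 = 143478 W
I_L = P_in / (√3·V_L·cosφ) = 143478 / (1.732 × 575 × 0.93) = 155 A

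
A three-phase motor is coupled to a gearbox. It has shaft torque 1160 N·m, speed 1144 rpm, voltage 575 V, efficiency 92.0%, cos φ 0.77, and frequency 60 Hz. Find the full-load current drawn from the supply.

197 A

ω = 2π×1144/60 = 119.8 rad/s; P_out = τω = 1160 × 119.8 = 138968 W
P_in = P_out / η = 138968 / 0.920 = 151052 W
I_L = P_in / (√3·V_L·cosφ) = 151052 / (1.732 × 575 × 0.77) = 197 A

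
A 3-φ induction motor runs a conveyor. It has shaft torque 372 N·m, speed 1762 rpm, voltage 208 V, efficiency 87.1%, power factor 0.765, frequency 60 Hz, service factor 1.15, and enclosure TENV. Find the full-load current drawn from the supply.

ω = 2π×1762/60 = 184.5 rad/s; P_out = τω = 372 × 184.5 = 68634 W
P_in = P_out / η = 68634 / 0.871 = 78799 W
I_L = P_in / (√3·V_L·cosφ) = 78799 / (1.732 × 208 × 0.765) = 286 A

286 A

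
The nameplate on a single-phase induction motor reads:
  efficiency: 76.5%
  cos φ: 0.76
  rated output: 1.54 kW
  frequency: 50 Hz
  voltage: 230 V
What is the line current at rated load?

P_out = 1.54 kW = 1540 W
P_in = P_out / η = 1540 / 0.765 = 2013 W
I = P_in / (V·cosφ) = 2013 / (230 × 0.76) = 11.5 A

11.5 A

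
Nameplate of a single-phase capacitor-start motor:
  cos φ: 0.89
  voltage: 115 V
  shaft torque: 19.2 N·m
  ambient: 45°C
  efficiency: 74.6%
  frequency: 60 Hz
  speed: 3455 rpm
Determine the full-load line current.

91 A

ω = 2π×3455/60 = 361.8 rad/s; P_out = τω = 19.2 × 361.8 = 6947 W
P_in = P_out / η = 6947 / 0.746 = 9312 W
I = P_in / (V·cosφ) = 9312 / (115 × 0.89) = 91 A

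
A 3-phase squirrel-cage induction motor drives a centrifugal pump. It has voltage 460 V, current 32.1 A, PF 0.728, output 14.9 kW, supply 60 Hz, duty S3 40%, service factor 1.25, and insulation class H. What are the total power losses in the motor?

P_in = √3·V·I·cosφ = 1.732×460×32.1×0.728 = 18618 W
P_out = 14900 W
Losses = P_in − P_out = 18618 − 14900 = 3718 W

3720 W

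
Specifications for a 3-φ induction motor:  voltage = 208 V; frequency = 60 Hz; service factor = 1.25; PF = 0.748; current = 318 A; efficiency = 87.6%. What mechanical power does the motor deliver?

P_in = √3·V·I·cosφ = 1.732 × 208 × 318 × 0.748 = 85692 W
P_out = η·P_in = 0.876 × 85692 = 75066 W

75.1 kW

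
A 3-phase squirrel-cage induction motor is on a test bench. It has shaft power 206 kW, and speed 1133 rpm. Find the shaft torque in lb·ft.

ω = 2π × 1133/60 = 118.6 rad/s
τ = P/ω = 206000/118.6 = 1737 N·m
In lb·ft: 1737/1.356 = 1280 lb·ft

1280 lb·ft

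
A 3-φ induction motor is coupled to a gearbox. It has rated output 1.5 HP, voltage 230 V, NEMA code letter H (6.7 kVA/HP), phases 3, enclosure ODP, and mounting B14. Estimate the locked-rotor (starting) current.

25.2 A

S_LR = 6.7 × 1.5 = 10.05 kVA
I_LR = S_LR/(√3·V_L) = 10050/(1.732×230) = 25.2 A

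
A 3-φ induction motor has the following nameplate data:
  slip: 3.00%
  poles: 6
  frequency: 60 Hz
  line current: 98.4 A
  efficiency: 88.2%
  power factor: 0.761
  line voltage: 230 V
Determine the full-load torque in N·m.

216 N·m

P_in = √3·V·I·cosφ = 1.732 × 230 × 98.4 × 0.761 = 29830 W
P_out = η·P_in = 0.882 × 29830 = 26310 W
n_s = 120×60/6 = 1200 rpm; n = 1200×(1−0.03) = 1164 rpm
ω = 2π×1164/60 = 121.9 rad/s
τ = P_out/ω = 26310/121.9 = 216 N·m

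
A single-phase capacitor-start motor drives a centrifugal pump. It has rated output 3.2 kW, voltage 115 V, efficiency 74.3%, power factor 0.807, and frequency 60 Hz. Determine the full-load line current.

P_out = 3.2 kW = 3200 W
P_in = P_out / η = 3200 / 0.743 = 4307 W
I = P_in / (V·cosφ) = 4307 / (115 × 0.807) = 46.4 A

46.4 A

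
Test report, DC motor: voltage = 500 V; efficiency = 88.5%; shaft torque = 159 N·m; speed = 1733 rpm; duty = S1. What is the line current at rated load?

65.2 A

ω = 2π×1733/60 = 181.5 rad/s; P_out = τω = 159 × 181.5 = 28859 W
P_in = P_out / η = 28859 / 0.885 = 32609 W
I = P_in / V = 32609 / 500 = 65.2 A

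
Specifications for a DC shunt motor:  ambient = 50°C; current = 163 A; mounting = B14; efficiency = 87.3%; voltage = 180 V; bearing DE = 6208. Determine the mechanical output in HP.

34.3 HP

P_in = V·I = 180 × 163 = 29340 W
P_out = η·P_in = 0.873 × 29340 = 25614 W
= 25614/746 = 34.3 HP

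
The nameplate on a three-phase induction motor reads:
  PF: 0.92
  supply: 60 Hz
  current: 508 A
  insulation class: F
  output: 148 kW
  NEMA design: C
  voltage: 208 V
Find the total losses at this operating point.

P_in = √3·V·I·cosφ = 1.732×208×508×0.92 = 168369 W
P_out = 148000 W
Losses = P_in − P_out = 168369 − 148000 = 20369 W

20.4 kW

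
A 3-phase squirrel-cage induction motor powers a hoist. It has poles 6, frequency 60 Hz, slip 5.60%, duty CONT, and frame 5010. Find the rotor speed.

n_s = 120f/p = 120×60/6 = 1200 rpm
n = n_s(1 − s) = 1200 × (1 − 0.056) = 1133 rpm

1133 rpm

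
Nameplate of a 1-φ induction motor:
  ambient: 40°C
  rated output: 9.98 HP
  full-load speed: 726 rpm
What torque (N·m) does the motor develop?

97.9 N·m

P_out = 9.98 × 746 = 7445 W
ω = 2π × 726/60 = 76.03 rad/s
τ = P_out/ω = 7445/76.03 = 97.9 N·m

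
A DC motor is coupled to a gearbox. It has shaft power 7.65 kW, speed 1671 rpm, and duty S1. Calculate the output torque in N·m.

ω = 2π × 1671/60 = 175 rad/s
τ = P/ω = 7650/175 = 43.7 N·m

43.7 N·m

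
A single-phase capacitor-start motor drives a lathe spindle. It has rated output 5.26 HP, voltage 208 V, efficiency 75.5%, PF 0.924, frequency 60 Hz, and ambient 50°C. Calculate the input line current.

27 A

P_out = 5.26 × 746 = 3924 W
P_in = P_out / η = 3924 / 0.755 = 5197 W
I = P_in / (V·cosφ) = 5197 / (208 × 0.924) = 27 A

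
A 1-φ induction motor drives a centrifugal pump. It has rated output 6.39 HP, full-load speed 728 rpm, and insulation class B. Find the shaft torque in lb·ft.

46.1 lb·ft

P_out = 6.39 × 746 = 4767 W
ω = 2π × 728/60 = 76.24 rad/s
τ = P_out/ω = 4767/76.24 = 62.53 N·m
In lb·ft: 62.53/1.356 = 46.1 lb·ft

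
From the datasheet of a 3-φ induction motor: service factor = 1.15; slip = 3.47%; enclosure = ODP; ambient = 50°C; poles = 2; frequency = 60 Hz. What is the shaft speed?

3475 rpm

n_s = 120f/p = 120×60/2 = 3600 rpm
n = n_s(1 − s) = 3600 × (1 − 0.0347) = 3475 rpm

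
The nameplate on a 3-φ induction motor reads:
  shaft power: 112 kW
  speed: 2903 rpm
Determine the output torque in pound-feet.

272 lb·ft

ω = 2π × 2903/60 = 304 rad/s
τ = P/ω = 112000/304 = 368.4 N·m
In lb·ft: 368.4/1.356 = 272 lb·ft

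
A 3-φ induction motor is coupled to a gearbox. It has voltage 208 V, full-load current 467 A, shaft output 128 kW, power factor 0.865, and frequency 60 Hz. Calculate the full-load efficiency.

P_out = 128 kW = 128000 W
P_in = √3·V_L·I_L·cosφ = 1.732 × 208 × 467 × 0.865 = 145527 W
η = P_out / P_in = 128000 / 145527 = 0.880 = 88.0%

88.0 %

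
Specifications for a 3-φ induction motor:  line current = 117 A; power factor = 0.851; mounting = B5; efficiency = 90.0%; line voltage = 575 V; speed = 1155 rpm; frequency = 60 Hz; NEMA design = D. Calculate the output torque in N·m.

738 N·m

P_in = √3·V·I·cosφ = 1.732 × 575 × 117 × 0.851 = 99159 W
P_out = η·P_in = 0.9 × 99159 = 89243 W
n = 1155 rpm
ω = 2π×1155/60 = 121 rad/s
τ = P_out/ω = 89243/121 = 738 N·m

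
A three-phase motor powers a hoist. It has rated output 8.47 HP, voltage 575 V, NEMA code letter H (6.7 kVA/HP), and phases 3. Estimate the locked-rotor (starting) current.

57 A

S_LR = 6.7 × 8.47 = 56.749 kVA
I_LR = S_LR/(√3·V_L) = 56749/(1.732×575) = 57 A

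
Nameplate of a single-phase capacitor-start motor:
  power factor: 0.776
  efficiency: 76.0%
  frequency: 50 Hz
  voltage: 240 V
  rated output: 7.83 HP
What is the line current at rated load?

41.3 A

P_out = 7.83 × 746 = 5841 W
P_in = P_out / η = 5841 / 0.760 = 7686 W
I = P_in / (V·cosφ) = 7686 / (240 × 0.776) = 41.3 A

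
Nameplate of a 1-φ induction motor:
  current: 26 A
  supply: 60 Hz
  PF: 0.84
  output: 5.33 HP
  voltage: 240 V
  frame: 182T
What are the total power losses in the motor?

P_in = V·I·cosφ = 240×26×0.84 = 5242 W
P_out = 5.33×746 = 3976 W
Losses = P_in − P_out = 5242 − 3976 = 1266 W

1.27 kW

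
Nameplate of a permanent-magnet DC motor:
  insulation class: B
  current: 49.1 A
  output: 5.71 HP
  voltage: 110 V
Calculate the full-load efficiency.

P_out = 5.71 × 746 = 4260 W
P_in = V·I = 110 × 49.1 = 5401 W
η = P_out / P_in = 4260 / 5401 = 0.789 = 78.9%

78.9 %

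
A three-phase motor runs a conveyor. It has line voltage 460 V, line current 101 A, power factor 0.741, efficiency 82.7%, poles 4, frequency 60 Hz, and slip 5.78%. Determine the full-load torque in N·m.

278 N·m

P_in = √3·V·I·cosφ = 1.732 × 460 × 101 × 0.741 = 59627 W
P_out = η·P_in = 0.827 × 59627 = 49312 W
n_s = 120×60/4 = 1800 rpm; n = 1800×(1−0.0578) = 1696 rpm
ω = 2π×1696/60 = 177.6 rad/s
τ = P_out/ω = 49312/177.6 = 278 N·m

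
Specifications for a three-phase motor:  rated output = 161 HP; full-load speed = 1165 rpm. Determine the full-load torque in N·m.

P_out = 161 × 746 = 120106 W
ω = 2π × 1165/60 = 122 rad/s
τ = P_out/ω = 120106/122 = 984 N·m

984 N·m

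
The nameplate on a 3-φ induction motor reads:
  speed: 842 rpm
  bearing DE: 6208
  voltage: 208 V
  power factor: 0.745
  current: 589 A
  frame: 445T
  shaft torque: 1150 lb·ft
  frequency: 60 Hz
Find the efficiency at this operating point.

τ = 1150 lb·ft × 1.356 = 1559 N·m
ω = 2π × 842/60 = 88.17 rad/s; P_out = τω = 1559 × 88.17 = 137457 W
P_in = √3·V_L·I_L·cosφ = 1.732 × 208 × 589 × 0.745 = 158082 W
η = P_out / P_in = 137457 / 158082 = 0.870 = 87.0%

87.0 %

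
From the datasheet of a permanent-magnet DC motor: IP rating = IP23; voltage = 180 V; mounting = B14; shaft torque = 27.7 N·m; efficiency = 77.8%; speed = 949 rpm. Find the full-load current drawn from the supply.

19.7 A

ω = 2π×949/60 = 99.38 rad/s; P_out = τω = 27.7 × 99.38 = 2753 W
P_in = P_out / η = 2753 / 0.778 = 3539 W
I = P_in / V = 3539 / 180 = 19.7 A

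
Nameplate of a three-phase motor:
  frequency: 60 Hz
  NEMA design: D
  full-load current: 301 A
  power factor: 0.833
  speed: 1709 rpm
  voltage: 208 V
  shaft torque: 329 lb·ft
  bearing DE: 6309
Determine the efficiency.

τ = 329 lb·ft × 1.356 = 446.1 N·m
ω = 2π × 1709/60 = 179 rad/s; P_out = τω = 446.1 × 179 = 79852 W
P_in = √3·V_L·I_L·cosφ = 1.732 × 208 × 301 × 0.833 = 90328 W
η = P_out / P_in = 79852 / 90328 = 0.884 = 88.4%

88.4 %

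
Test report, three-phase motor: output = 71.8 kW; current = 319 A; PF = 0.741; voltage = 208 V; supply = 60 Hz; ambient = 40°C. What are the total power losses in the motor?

13400 W

P_in = √3·V·I·cosφ = 1.732×208×319×0.741 = 85157 W
P_out = 71800 W
Losses = P_in − P_out = 85157 − 71800 = 13357 W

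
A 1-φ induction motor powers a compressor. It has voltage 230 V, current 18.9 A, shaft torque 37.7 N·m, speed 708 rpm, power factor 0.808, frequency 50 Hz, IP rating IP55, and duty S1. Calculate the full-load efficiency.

79.6 %

ω = 2π × 708/60 = 74.14 rad/s; P_out = τω = 37.7 × 74.14 = 2795 W
P_in = V·I·cosφ = 230 × 18.9 × 0.808 = 3512 W
η = P_out / P_in = 2795 / 3512 = 0.796 = 79.6%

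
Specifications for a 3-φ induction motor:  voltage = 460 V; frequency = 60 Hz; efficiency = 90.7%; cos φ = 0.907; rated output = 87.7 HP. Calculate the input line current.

P_out = 87.7 × 746 = 65424 W
P_in = P_out / η = 65424 / 0.907 = 72132 W
I_L = P_in / (√3·V_L·cosφ) = 72132 / (1.732 × 460 × 0.907) = 99.8 A

99.8 A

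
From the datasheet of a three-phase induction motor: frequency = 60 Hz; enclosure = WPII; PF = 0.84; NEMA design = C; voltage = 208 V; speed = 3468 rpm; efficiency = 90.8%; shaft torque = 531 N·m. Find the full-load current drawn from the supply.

702 A

ω = 2π×3468/60 = 363.2 rad/s; P_out = τω = 531 × 363.2 = 192859 W
P_in = P_out / η = 192859 / 0.908 = 212400 W
I_L = P_in / (√3·V_L·cosφ) = 212400 / (1.732 × 208 × 0.84) = 702 A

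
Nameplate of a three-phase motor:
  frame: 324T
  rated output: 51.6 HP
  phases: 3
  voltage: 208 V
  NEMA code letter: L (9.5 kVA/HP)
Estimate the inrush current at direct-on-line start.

1360 A

S_LR = 9.5 × 51.6 = 490.2 kVA
I_LR = S_LR/(√3·V_L) = 490200/(1.732×208) = 1360 A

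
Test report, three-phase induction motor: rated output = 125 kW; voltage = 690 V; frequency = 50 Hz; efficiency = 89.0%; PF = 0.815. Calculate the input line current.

144 A

P_out = 125 kW = 125000 W
P_in = P_out / η = 125000 / 0.890 = 140449 W
I_L = P_in / (√3·V_L·cosφ) = 140449 / (1.732 × 690 × 0.815) = 144 A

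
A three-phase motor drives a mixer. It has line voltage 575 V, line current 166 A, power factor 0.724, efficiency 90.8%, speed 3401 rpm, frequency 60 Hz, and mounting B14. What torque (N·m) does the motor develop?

305 N·m

P_in = √3·V·I·cosφ = 1.732 × 575 × 166 × 0.724 = 119691 W
P_out = η·P_in = 0.908 × 119691 = 108679 W
n = 3401 rpm
ω = 2π×3401/60 = 356.2 rad/s
τ = P_out/ω = 108679/356.2 = 305 N·m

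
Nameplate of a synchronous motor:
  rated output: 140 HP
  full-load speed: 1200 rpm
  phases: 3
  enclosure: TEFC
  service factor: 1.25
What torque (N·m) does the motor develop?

831 N·m

P_out = 140 × 746 = 104440 W
ω = 2π × 1200/60 = 125.7 rad/s
τ = P_out/ω = 104440/125.7 = 831 N·m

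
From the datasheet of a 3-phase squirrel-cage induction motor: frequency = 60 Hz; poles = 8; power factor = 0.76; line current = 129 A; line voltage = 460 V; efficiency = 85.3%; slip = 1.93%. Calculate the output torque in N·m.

P_in = √3·V·I·cosφ = 1.732 × 460 × 129 × 0.76 = 78110 W
P_out = η·P_in = 0.853 × 78110 = 66628 W
n_s = 120×60/8 = 900 rpm; n = 900×(1−0.0193) = 883 rpm
ω = 2π×883/60 = 92.47 rad/s
τ = P_out/ω = 66628/92.47 = 721 N·m

721 N·m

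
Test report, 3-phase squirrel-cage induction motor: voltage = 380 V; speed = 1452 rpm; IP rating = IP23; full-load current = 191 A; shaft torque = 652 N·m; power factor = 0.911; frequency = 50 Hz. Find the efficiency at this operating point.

86.6 %

ω = 2π × 1452/60 = 152.1 rad/s; P_out = τω = 652 × 152.1 = 99169 W
P_in = √3·V_L·I_L·cosφ = 1.732 × 380 × 191 × 0.911 = 114520 W
η = P_out / P_in = 99169 / 114520 = 0.866 = 86.6%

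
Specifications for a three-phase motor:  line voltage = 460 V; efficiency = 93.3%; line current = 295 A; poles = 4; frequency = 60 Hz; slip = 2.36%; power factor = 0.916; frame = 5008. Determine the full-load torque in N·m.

1090 N·m

P_in = √3·V·I·cosφ = 1.732 × 460 × 295 × 0.916 = 215290 W
P_out = η·P_in = 0.933 × 215290 = 200866 W
n_s = 120×60/4 = 1800 rpm; n = 1800×(1−0.0236) = 1758 rpm
ω = 2π×1758/60 = 184.1 rad/s
τ = P_out/ω = 200866/184.1 = 1090 N·m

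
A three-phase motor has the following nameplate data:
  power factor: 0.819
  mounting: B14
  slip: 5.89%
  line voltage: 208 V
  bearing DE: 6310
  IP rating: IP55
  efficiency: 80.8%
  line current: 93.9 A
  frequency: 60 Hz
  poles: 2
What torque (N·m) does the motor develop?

63.1 N·m

P_in = √3·V·I·cosφ = 1.732 × 208 × 93.9 × 0.819 = 27705 W
P_out = η·P_in = 0.808 × 27705 = 22386 W
n_s = 120×60/2 = 3600 rpm; n = 3600×(1−0.0589) = 3388 rpm
ω = 2π×3388/60 = 354.8 rad/s
τ = P_out/ω = 22386/354.8 = 63.1 N·m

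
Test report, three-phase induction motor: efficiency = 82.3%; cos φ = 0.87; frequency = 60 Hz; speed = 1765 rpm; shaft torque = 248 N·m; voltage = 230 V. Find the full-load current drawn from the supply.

161 A

ω = 2π×1765/60 = 184.8 rad/s; P_out = τω = 248 × 184.8 = 45830 W
P_in = P_out / η = 45830 / 0.823 = 55687 W
I_L = P_in / (√3·V_L·cosφ) = 55687 / (1.732 × 230 × 0.87) = 161 A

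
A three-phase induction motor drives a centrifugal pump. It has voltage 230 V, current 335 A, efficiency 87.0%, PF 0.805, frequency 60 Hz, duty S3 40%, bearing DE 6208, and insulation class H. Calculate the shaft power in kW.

P_in = √3·V·I·cosφ = 1.732 × 230 × 335 × 0.805 = 107428 W
P_out = η·P_in = 0.87 × 107428 = 93462 W

93.5 kW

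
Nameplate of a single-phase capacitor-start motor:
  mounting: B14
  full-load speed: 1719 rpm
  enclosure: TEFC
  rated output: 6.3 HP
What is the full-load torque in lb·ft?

P_out = 6.3 × 746 = 4700 W
ω = 2π × 1719/60 = 180 rad/s
τ = P_out/ω = 4700/180 = 26.11 N·m
In lb·ft: 26.11/1.356 = 19.3 lb·ft

19.3 lb·ft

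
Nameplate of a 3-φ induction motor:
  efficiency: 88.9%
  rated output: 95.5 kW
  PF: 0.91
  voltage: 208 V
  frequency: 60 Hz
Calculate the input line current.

P_out = 95.5 kW = 95500 W
P_in = P_out / η = 95500 / 0.889 = 107424 W
I_L = P_in / (√3·V_L·cosφ) = 107424 / (1.732 × 208 × 0.91) = 328 A

328 A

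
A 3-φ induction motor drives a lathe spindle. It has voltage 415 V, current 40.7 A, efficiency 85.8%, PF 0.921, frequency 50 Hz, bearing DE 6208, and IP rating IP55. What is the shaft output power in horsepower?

P_in = √3·V·I·cosφ = 1.732 × 415 × 40.7 × 0.921 = 26943 W
P_out = η·P_in = 0.858 × 26943 = 23117 W
= 23117/746 = 31 HP

31 HP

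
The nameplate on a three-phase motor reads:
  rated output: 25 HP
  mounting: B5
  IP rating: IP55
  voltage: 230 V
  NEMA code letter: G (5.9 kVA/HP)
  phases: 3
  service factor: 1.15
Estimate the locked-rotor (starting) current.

S_LR = 5.9 × 25 = 147.5 kVA
I_LR = S_LR/(√3·V_L) = 147500/(1.732×230) = 370 A

370 A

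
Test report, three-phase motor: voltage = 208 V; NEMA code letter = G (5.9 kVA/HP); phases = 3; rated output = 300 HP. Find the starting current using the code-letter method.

S_LR = 5.9 × 300 = 1770 kVA
I_LR = S_LR/(√3·V_L) = 1770000/(1.732×208) = 4910 A

4910 A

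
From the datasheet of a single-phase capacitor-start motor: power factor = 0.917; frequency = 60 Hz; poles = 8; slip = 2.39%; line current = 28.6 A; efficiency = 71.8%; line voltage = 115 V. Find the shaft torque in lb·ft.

17.4 lb·ft

P_in = V·I·cosφ = 115 × 28.6 × 0.917 = 3016 W
P_out = η·P_in = 0.718 × 3016 = 2165 W
n_s = 120×60/8 = 900 rpm; n = 900×(1−0.0239) = 878 rpm
ω = 2π×878/60 = 91.94 rad/s
τ = P_out/ω = 2165/91.94 = 23.55 N·m
In lb·ft: 23.55/1.356 = 17.4 lb·ft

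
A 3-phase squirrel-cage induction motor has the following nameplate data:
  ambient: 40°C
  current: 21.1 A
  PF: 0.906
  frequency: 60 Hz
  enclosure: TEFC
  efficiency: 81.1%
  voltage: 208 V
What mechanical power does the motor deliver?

P_in = √3·V·I·cosφ = 1.732 × 208 × 21.1 × 0.906 = 6887 W
P_out = η·P_in = 0.811 × 6887 = 5585 W

5.59 kW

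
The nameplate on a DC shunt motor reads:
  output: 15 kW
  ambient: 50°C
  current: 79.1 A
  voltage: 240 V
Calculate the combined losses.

3980 W

P_in = V·I = 240×79.1 = 18984 W
P_out = 15000 W
Losses = P_in − P_out = 18984 − 15000 = 3984 W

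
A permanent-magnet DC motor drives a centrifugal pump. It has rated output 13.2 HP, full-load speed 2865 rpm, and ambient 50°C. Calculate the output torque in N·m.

32.8 N·m

P_out = 13.2 × 746 = 9847 W
ω = 2π × 2865/60 = 300 rad/s
τ = P_out/ω = 9847/300 = 32.8 N·m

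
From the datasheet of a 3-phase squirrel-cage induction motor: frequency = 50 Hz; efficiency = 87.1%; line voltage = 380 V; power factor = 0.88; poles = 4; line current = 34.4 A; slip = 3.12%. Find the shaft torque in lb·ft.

84.1 lb·ft

P_in = √3·V·I·cosφ = 1.732 × 380 × 34.4 × 0.88 = 19924 W
P_out = η·P_in = 0.871 × 19924 = 17354 W
n_s = 120×50/4 = 1500 rpm; n = 1500×(1−0.0312) = 1453 rpm
ω = 2π×1453/60 = 152.2 rad/s
τ = P_out/ω = 17354/152.2 = 114 N·m
In lb·ft: 114/1.356 = 84.1 lb·ft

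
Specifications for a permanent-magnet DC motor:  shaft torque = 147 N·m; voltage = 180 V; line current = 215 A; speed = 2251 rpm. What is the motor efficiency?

89.5 %

ω = 2π × 2251/60 = 235.7 rad/s; P_out = τω = 147 × 235.7 = 34648 W
P_in = V·I = 180 × 215 = 38700 W
η = P_out / P_in = 34648 / 38700 = 0.895 = 89.5%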